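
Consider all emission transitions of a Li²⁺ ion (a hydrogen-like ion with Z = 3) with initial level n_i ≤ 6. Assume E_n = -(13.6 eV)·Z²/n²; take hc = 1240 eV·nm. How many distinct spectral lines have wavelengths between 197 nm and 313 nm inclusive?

2

Enumerate all n_i → n_f pairs with 1 ≤ n_f < n_i ≤ 6 and compute λ = 1240 / [13.6·9·(1/n_f² − 1/n_i²)].
Lines falling in [197, 313] nm: 4→3 (208.4 nm), 6→4 (291.8 nm).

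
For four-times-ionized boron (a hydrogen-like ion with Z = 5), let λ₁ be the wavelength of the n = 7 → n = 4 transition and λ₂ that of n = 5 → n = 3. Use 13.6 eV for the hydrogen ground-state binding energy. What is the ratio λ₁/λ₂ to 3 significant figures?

λ ∝ 1/ΔE ∝ 1/(1/n_f² − 1/n_i²), and the Z² and hc factors cancel in the ratio.
λ₁/λ₂ = (1/3² − 1/5²)/(1/4² − 1/7²) = 0.07111/0.04209 = 1.69.

1.69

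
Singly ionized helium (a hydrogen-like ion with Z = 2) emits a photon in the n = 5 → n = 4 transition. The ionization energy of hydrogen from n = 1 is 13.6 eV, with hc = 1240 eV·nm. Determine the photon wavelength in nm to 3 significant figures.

For Z = 2 the level energies scale as Z², so the effective Rydberg energy is 13.6 × 4 = 54.40 eV.
ΔE = 54.40 × (1/4² − 1/5²) = 54.40 × 0.02250 = 1.224 eV.
λ = hc/ΔE = 1240 / 1.224 = 1010 nm.

1010 nm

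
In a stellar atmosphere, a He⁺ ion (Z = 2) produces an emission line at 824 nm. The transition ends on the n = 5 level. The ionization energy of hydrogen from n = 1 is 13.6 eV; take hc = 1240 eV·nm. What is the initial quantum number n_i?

The photon energy is ΔE = hc/λ = 1240 / 824 = 1.505 eV.
With Z = 2, ΔE = 54.40 × (1/n_f² − 1/n_i²), so 1/n_f² − 1/n_i² = 0.02766.
With n_f = 5: 1/n_i² = 1/25 − 0.02766 = 0.01234, so n_i ≈ 9.00.

n_i = 9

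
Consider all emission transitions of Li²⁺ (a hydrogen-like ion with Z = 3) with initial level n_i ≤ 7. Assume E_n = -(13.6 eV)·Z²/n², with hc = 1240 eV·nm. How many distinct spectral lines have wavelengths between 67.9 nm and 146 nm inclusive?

Enumerate all n_i → n_f pairs with 1 ≤ n_f < n_i ≤ 7 and compute λ = 1240 / [13.6·9·(1/n_f² − 1/n_i²)].
Lines falling in [67.9, 146] nm: 3→2 (72.94 nm), 7→3 (111.7 nm), 6→3 (121.6 nm), 5→3 (142.5 nm).

4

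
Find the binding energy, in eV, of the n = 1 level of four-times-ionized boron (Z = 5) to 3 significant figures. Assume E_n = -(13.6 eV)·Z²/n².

E_n = −13.6 Z²/n² = −340.0/n² eV for Z = 5.
E_1 = −340.0/1 = −340 eV, so ionization (to E = 0) requires 340 eV.

340 eV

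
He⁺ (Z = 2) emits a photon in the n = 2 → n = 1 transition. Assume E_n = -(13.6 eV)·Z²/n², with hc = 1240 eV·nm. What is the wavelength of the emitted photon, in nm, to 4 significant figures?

30.39 nm

For Z = 2 the level energies scale as Z², so the effective Rydberg energy is 13.6 × 4 = 54.40 eV.
ΔE = 54.40 × (1/1² − 1/2²) = 54.40 × 0.7500 = 40.80 eV.
λ = hc/ΔE = 1240 / 40.80 = 30.39 nm.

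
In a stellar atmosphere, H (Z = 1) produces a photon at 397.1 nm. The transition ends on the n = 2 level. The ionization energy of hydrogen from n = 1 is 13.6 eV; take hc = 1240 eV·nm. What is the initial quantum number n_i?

The photon energy is ΔE = hc/λ = 1240 / 397.1 = 3.123 eV.
With Z = 1, ΔE = 13.60 × (1/n_f² − 1/n_i²), so 1/n_f² − 1/n_i² = 0.2296.
With n_f = 2: 1/n_i² = 1/4 − 0.2296 = 0.02039, so n_i ≈ 7.00.

n_i = 7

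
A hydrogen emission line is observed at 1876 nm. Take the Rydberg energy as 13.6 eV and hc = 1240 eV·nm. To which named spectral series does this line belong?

Paschen

ΔE = 1240/1876 = 0.6610 eV.
This matches 13.6 × (1/3² − 1/4²), so n_f = 3: the Paschen series.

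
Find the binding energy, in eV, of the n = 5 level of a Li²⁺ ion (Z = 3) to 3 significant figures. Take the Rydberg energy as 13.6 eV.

4.90 eV

E_n = −13.6 Z²/n² = −122.4/n² eV for Z = 3.
E_5 = −122.4/25 = −4.90 eV, so ionization (to E = 0) requires 4.90 eV.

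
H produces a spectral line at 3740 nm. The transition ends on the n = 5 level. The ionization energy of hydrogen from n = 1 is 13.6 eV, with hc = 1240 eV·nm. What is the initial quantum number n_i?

n_i = 8

The photon energy is ΔE = hc/λ = 1240 / 3740 = 0.3316 eV.
With Z = 1, ΔE = 13.60 × (1/n_f² − 1/n_i²), so 1/n_f² − 1/n_i² = 0.02438.
With n_f = 5: 1/n_i² = 1/25 − 0.02438 = 0.01562, so n_i ≈ 8.00.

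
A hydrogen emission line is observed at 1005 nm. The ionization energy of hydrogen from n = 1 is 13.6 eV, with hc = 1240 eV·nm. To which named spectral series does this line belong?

Paschen

ΔE = 1240/1005 = 1.234 eV.
This matches 13.6 × (1/3² − 1/7²), so n_f = 3: the Paschen series.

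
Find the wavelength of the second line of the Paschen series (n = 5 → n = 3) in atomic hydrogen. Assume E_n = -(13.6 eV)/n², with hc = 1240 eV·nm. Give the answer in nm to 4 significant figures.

1282 nm

The Paschen series terminates on n_f = 3; the second line has n_i = 3+2 = 5.
ΔE = 13.60 × (1/3² − 1/5²) = 0.9671 eV.
λ = 1240 / 0.9671 = 1282 nm.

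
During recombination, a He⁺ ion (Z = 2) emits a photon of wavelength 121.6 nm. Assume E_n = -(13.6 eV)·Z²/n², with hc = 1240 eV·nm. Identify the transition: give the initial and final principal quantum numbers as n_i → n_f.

n_i = 4, n_f = 2

The photon energy is ΔE = hc/λ = 1240 / 121.6 = 10.20 eV.
With Z = 2, ΔE = 54.40 × (1/n_f² − 1/n_i²), so 1/n_f² − 1/n_i² = 0.1875.
Trying n_f = 2 gives 1/n_i² = 0.06255, i.e. n_i ≈ 4; this pair matches.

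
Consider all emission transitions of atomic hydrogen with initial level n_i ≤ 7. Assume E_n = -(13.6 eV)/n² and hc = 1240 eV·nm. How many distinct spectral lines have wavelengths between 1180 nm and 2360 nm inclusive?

3

Enumerate all n_i → n_f pairs with 1 ≤ n_f < n_i ≤ 7 and compute λ = 1240 / [13.6·1·(1/n_f² − 1/n_i²)].
Lines falling in [1180, 2360] nm: 5→3 (1282 nm), 4→3 (1876 nm), 7→4 (2166 nm).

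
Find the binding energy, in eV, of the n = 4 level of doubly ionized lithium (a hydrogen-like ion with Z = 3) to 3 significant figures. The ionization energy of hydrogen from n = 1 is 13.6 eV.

7.65 eV

E_n = −13.6 Z²/n² = −122.4/n² eV for Z = 3.
E_4 = −122.4/16 = −7.65 eV, so ionization (to E = 0) requires 7.65 eV.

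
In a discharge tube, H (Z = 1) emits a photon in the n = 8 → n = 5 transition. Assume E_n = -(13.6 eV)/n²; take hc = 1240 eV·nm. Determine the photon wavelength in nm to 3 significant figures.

ΔE = 13.60 × (1/5² − 1/8²) = 13.60 × 0.02438 = 0.3315 eV.
λ = hc/ΔE = 1240 / 0.3315 = 3740 nm.
This line belongs to the Pfund series.

3740 nm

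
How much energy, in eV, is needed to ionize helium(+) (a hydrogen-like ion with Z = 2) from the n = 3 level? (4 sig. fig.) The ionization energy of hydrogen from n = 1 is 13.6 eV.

E_n = −13.6 Z²/n² = −54.40/n² eV for Z = 2.
E_3 = −54.40/9 = −6.044 eV, so ionization (to E = 0) requires 6.044 eV.

6.044 eV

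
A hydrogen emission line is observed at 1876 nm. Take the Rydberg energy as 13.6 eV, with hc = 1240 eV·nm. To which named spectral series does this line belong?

ΔE = 1240/1876 = 0.6610 eV.
This matches 13.6 × (1/3² − 1/4²), so n_f = 3: the Paschen series.

Paschen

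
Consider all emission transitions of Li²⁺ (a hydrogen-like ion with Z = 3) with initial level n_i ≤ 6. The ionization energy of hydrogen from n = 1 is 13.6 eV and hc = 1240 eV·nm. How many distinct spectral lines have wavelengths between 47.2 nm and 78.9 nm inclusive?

Enumerate all n_i → n_f pairs with 1 ≤ n_f < n_i ≤ 6 and compute λ = 1240 / [13.6·9·(1/n_f² − 1/n_i²)].
Lines falling in [47.2, 78.9] nm: 5→2 (48.24 nm), 4→2 (54.03 nm), 3→2 (72.94 nm).

3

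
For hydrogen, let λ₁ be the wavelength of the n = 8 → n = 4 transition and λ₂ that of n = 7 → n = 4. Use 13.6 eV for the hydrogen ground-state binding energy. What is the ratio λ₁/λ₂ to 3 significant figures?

0.898

λ ∝ 1/ΔE ∝ 1/(1/n_f² − 1/n_i²), and the Z² and hc factors cancel in the ratio.
λ₁/λ₂ = (1/4² − 1/7²)/(1/4² − 1/8²) = 0.04209/0.04688 = 0.898.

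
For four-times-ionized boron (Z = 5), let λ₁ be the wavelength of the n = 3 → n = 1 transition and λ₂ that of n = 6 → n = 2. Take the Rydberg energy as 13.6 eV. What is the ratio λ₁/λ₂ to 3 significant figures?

λ ∝ 1/ΔE ∝ 1/(1/n_f² − 1/n_i²), and the Z² and hc factors cancel in the ratio.
λ₁/λ₂ = (1/2² − 1/6²)/(1/1² − 1/3²) = 0.2222/0.8889 = 0.250.

0.250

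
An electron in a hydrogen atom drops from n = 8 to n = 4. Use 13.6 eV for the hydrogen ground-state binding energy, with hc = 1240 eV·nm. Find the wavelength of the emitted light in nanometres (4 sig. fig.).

1945 nm

ΔE = 13.60 × (1/4² − 1/8²) = 13.60 × 0.04688 = 0.6375 eV.
λ = hc/ΔE = 1240 / 0.6375 = 1945 nm.
This line belongs to the Brackett series.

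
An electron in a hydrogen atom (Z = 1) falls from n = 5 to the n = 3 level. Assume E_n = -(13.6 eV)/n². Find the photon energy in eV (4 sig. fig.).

0.9671 eV

E_5 = −13.60/25 = −0.5440 eV and E_3 = −13.60/9 = −1.511 eV.
The photon energy is |E_5 − E_3| = 0.9671 eV.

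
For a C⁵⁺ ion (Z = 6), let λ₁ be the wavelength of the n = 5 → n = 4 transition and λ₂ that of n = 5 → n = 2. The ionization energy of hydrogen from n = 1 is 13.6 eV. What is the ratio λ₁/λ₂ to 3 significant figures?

λ ∝ 1/ΔE ∝ 1/(1/n_f² − 1/n_i²), and the Z² and hc factors cancel in the ratio.
λ₁/λ₂ = (1/2² − 1/5²)/(1/4² − 1/5²) = 0.2100/0.02250 = 9.33.

9.33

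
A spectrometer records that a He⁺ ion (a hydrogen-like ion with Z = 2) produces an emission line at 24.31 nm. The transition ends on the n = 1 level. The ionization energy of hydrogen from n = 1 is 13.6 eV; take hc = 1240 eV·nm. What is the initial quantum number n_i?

The photon energy is ΔE = hc/λ = 1240 / 24.31 = 51.01 eV.
With Z = 2, ΔE = 54.40 × (1/n_f² − 1/n_i²), so 1/n_f² − 1/n_i² = 0.9376.
With n_f = 1: 1/n_i² = 1/1 − 0.9376 = 0.06236, so n_i ≈ 4.00.

n_i = 4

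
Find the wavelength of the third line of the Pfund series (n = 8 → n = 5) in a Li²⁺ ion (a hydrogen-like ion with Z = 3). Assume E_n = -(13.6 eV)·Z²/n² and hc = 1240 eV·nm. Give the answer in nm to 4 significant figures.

415.6 nm

The Pfund series terminates on n_f = 5; the third line has n_i = 5+3 = 8.
ΔE = 122.4 × (1/5² − 1/8²) = 2.984 eV.
λ = 1240 / 2.984 = 415.6 nm.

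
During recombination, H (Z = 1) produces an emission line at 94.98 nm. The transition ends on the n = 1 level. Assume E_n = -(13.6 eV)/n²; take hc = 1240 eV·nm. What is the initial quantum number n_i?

n_i = 5

The photon energy is ΔE = hc/λ = 1240 / 94.98 = 13.06 eV.
With Z = 1, ΔE = 13.60 × (1/n_f² − 1/n_i²), so 1/n_f² − 1/n_i² = 0.9600.
With n_f = 1: 1/n_i² = 1/1 − 0.9600 = 0.04005, so n_i ≈ 5.00.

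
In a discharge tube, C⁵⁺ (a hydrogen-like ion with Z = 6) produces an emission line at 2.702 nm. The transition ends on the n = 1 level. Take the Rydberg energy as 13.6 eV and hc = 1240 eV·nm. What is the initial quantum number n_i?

n_i = 4

The photon energy is ΔE = hc/λ = 1240 / 2.702 = 458.9 eV.
With Z = 6, ΔE = 489.6 × (1/n_f² − 1/n_i²), so 1/n_f² − 1/n_i² = 0.9373.
With n_f = 1: 1/n_i² = 1/1 − 0.9373 = 0.06266, so n_i ≈ 3.99.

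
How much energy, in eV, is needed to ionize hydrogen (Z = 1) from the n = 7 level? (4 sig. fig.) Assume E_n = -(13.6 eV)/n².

0.2776 eV

E_7 = −13.60/49 = −0.2776 eV, so ionization (to E = 0) requires 0.2776 eV.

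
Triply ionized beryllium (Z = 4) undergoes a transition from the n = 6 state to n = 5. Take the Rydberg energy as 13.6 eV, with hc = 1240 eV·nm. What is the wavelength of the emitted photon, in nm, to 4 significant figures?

466.2 nm

For Z = 4 the level energies scale as Z², so the effective Rydberg energy is 13.6 × 16 = 217.6 eV.
ΔE = 217.6 × (1/5² − 1/6²) = 217.6 × 0.01222 = 2.660 eV.
λ = hc/ΔE = 1240 / 2.660 = 466.2 nm.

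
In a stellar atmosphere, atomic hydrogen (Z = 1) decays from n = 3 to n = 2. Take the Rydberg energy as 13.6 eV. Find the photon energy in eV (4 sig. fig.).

E_3 = −13.60/9 = −1.511 eV and E_2 = −13.60/4 = −3.400 eV.
The photon energy is |E_3 − E_2| = 1.889 eV.

1.889 eV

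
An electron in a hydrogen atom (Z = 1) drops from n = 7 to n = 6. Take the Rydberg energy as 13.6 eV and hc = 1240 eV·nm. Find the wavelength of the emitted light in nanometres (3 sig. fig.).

ΔE = 13.60 × (1/6² − 1/7²) = 13.60 × 0.007370 = 0.1002 eV.
λ = hc/ΔE = 1240 / 0.1002 = 12400 nm.

12400 nm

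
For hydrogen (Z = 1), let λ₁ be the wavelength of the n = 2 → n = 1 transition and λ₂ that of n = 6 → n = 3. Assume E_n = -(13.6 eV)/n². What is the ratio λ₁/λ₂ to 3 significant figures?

0.111

λ ∝ 1/ΔE ∝ 1/(1/n_f² − 1/n_i²), and the Z² and hc factors cancel in the ratio.
λ₁/λ₂ = (1/3² − 1/6²)/(1/1² − 1/2²) = 0.08333/0.7500 = 0.111.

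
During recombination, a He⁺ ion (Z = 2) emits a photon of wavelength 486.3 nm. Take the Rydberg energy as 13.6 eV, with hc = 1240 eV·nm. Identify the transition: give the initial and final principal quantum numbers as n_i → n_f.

n_i = 8, n_f = 4

The photon energy is ΔE = hc/λ = 1240 / 486.3 = 2.550 eV.
With Z = 2, ΔE = 54.40 × (1/n_f² − 1/n_i²), so 1/n_f² − 1/n_i² = 0.04687.
Trying n_f = 4 gives 1/n_i² = 0.01563, i.e. n_i ≈ 8; this pair matches.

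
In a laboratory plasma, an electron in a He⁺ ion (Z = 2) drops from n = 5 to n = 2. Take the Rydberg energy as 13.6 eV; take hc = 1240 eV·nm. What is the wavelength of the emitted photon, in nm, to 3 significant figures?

For Z = 2 the level energies scale as Z², so the effective Rydberg energy is 13.6 × 4 = 54.40 eV.
ΔE = 54.40 × (1/2² − 1/5²) = 54.40 × 0.2100 = 11.42 eV.
λ = hc/ΔE = 1240 / 11.42 = 109 nm.

109 nm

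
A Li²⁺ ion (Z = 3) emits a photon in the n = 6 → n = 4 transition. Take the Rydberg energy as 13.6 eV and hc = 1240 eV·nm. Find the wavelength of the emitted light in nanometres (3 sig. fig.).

292 nm

For Z = 3 the level energies scale as Z², so the effective Rydberg energy is 13.6 × 9 = 122.4 eV.
ΔE = 122.4 × (1/4² − 1/6²) = 122.4 × 0.03472 = 4.250 eV.
λ = hc/ΔE = 1240 / 4.250 = 292 nm.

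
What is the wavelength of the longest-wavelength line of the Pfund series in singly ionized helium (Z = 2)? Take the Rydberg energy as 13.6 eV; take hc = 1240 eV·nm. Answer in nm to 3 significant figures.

The Pfund series terminates on n_f = 5; the first line has n_i = 5+1 = 6.
ΔE = 54.40 × (1/5² − 1/6²) = 0.6649 eV.
λ = 1240 / 0.6649 = 1860 nm.

1860 nm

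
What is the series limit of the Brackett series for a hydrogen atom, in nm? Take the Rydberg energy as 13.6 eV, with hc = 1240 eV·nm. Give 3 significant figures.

The Brackett series has lower level n_f = 4; the series limit corresponds to n_i → ∞.
ΔE_max = 13.6 × 1 / 4² = 0.8500 eV.
λ_min = 1240 / 0.8500 = 1460 nm.

1460 nm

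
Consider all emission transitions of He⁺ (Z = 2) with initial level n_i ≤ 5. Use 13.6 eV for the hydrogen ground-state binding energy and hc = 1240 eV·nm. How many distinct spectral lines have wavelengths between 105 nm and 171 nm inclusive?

3

Enumerate all n_i → n_f pairs with 1 ≤ n_f < n_i ≤ 5 and compute λ = 1240 / [13.6·4·(1/n_f² − 1/n_i²)].
Lines falling in [105, 171] nm: 5→2 (108.5 nm), 4→2 (121.6 nm), 3→2 (164.1 nm).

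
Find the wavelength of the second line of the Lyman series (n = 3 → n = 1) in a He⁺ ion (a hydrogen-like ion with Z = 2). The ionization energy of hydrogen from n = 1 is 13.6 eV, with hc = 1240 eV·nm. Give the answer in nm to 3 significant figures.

25.6 nm

The Lyman series terminates on n_f = 1; the second line has n_i = 1+2 = 3.
ΔE = 54.40 × (1/1² − 1/3²) = 48.36 eV.
λ = 1240 / 48.36 = 25.6 nm.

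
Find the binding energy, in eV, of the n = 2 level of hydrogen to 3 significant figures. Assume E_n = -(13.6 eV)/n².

3.40 eV

E_2 = −13.60/4 = −3.40 eV, so ionization (to E = 0) requires 3.40 eV.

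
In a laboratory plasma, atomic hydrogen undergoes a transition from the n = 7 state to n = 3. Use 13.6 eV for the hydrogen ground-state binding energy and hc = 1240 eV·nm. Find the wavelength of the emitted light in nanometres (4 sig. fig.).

ΔE = 13.60 × (1/3² − 1/7²) = 13.60 × 0.09070 = 1.234 eV.
λ = hc/ΔE = 1240 / 1.234 = 1005 nm.
This line belongs to the Paschen series.

1005 nm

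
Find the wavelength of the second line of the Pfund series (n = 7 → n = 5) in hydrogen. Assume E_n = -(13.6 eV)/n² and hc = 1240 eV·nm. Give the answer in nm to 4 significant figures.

The Pfund series terminates on n_f = 5; the second line has n_i = 5+2 = 7.
ΔE = 13.60 × (1/5² − 1/7²) = 0.2664 eV.
λ = 1240 / 0.2664 = 4654 nm.

4654 nm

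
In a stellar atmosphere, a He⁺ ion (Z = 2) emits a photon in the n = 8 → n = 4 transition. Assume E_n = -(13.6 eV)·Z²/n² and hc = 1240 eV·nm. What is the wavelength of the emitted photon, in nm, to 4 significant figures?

For Z = 2 the level energies scale as Z², so the effective Rydberg energy is 13.6 × 4 = 54.40 eV.
ΔE = 54.40 × (1/4² − 1/8²) = 54.40 × 0.04688 = 2.550 eV.
λ = hc/ΔE = 1240 / 2.550 = 486.3 nm.

486.3 nm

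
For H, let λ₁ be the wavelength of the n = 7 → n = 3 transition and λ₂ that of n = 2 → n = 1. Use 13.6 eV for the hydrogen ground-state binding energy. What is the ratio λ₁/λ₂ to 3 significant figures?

8.27

λ ∝ 1/ΔE ∝ 1/(1/n_f² − 1/n_i²), and the Z² and hc factors cancel in the ratio.
λ₁/λ₂ = (1/1² − 1/2²)/(1/3² − 1/7²) = 0.7500/0.09070 = 8.27.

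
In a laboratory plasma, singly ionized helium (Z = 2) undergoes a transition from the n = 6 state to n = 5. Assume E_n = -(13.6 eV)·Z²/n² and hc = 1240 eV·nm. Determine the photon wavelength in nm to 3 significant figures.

1860 nm

For Z = 2 the level energies scale as Z², so the effective Rydberg energy is 13.6 × 4 = 54.40 eV.
ΔE = 54.40 × (1/5² − 1/6²) = 54.40 × 0.01222 = 0.6649 eV.
λ = hc/ΔE = 1240 / 0.6649 = 1860 nm.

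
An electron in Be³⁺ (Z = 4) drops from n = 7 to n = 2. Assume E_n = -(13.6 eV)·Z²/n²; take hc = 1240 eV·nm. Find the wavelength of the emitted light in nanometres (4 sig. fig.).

For Z = 4 the level energies scale as Z², so the effective Rydberg energy is 13.6 × 16 = 217.6 eV.
ΔE = 217.6 × (1/2² − 1/7²) = 217.6 × 0.2296 = 49.96 eV.
λ = hc/ΔE = 1240 / 49.96 = 24.82 nm.

24.82 nm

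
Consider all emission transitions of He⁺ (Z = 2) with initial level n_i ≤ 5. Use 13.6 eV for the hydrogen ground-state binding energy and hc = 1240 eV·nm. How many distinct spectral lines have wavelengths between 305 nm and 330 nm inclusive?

Enumerate all n_i → n_f pairs with 1 ≤ n_f < n_i ≤ 5 and compute λ = 1240 / [13.6·4·(1/n_f² − 1/n_i²)].
Lines falling in [305, 330] nm: 5→3 (320.5 nm).

1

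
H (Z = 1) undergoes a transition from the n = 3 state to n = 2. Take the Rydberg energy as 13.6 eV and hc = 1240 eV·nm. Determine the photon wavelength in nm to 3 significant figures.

ΔE = 13.60 × (1/2² − 1/3²) = 13.60 × 0.1389 = 1.889 eV.
λ = hc/ΔE = 1240 / 1.889 = 656 nm.
This line belongs to the Balmer series.

656 nm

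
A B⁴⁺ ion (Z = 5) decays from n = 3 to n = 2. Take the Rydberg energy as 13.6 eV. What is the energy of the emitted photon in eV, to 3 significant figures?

The Bohr energies scale as Z², so for Z = 5: E_n = −340.0/n² eV.
E_3 = −340.0/9 = −37.78 eV and E_2 = −340.0/4 = −85.00 eV.
The photon energy is |E_3 − E_2| = 47.2 eV.

47.2 eV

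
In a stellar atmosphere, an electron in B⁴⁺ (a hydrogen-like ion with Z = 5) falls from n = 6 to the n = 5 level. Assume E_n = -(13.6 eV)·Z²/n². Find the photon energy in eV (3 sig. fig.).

The Bohr energies scale as Z², so for Z = 5: E_n = −340.0/n² eV.
E_6 = −340.0/36 = −9.444 eV and E_5 = −340.0/25 = −13.60 eV.
The photon energy is |E_6 − E_5| = 4.16 eV.

4.16 eV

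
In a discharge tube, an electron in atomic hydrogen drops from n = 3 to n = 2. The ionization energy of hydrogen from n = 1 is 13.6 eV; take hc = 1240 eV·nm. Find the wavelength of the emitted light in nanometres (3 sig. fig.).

ΔE = 13.60 × (1/2² − 1/3²) = 13.60 × 0.1389 = 1.889 eV.
λ = hc/ΔE = 1240 / 1.889 = 656 nm.

656 nm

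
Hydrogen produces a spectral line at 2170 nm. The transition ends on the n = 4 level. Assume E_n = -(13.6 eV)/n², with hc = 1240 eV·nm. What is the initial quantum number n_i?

The photon energy is ΔE = hc/λ = 1240 / 2170 = 0.5714 eV.
With Z = 1, ΔE = 13.60 × (1/n_f² − 1/n_i²), so 1/n_f² − 1/n_i² = 0.04202.
With n_f = 4: 1/n_i² = 1/16 − 0.04202 = 0.02048, so n_i ≈ 6.99.

n_i = 7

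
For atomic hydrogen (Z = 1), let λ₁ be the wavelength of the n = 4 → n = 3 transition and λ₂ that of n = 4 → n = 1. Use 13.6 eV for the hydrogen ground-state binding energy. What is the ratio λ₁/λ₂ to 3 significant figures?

19.3

λ ∝ 1/ΔE ∝ 1/(1/n_f² − 1/n_i²), and the Z² and hc factors cancel in the ratio.
λ₁/λ₂ = (1/1² − 1/4²)/(1/3² − 1/4²) = 0.9375/0.04861 = 19.3.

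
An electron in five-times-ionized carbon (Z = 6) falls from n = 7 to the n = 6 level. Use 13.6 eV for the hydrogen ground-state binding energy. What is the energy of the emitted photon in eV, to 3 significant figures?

The Bohr energies scale as Z², so for Z = 6: E_n = −489.6/n² eV.
E_7 = −489.6/49 = −9.992 eV and E_6 = −489.6/36 = −13.60 eV.
The photon energy is |E_7 − E_6| = 3.61 eV.

3.61 eV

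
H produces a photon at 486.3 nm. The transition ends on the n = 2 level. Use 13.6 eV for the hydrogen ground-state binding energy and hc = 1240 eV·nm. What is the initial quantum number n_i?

n_i = 4

The photon energy is ΔE = hc/λ = 1240 / 486.3 = 2.550 eV.
With Z = 1, ΔE = 13.60 × (1/n_f² − 1/n_i²), so 1/n_f² − 1/n_i² = 0.1875.
With n_f = 2: 1/n_i² = 1/4 − 0.1875 = 0.06251, so n_i ≈ 4.00.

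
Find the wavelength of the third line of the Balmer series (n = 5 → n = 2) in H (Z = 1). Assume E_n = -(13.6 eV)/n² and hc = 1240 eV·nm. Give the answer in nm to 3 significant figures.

The Balmer series terminates on n_f = 2; the third line has n_i = 2+3 = 5.
ΔE = 13.60 × (1/2² − 1/5²) = 2.856 eV.
λ = 1240 / 2.856 = 434 nm.

434 nm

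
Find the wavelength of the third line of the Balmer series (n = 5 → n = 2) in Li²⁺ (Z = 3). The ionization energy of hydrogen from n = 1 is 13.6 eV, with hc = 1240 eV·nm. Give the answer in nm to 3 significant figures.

The Balmer series terminates on n_f = 2; the third line has n_i = 2+3 = 5.
ΔE = 122.4 × (1/2² − 1/5²) = 25.70 eV.
λ = 1240 / 25.70 = 48.2 nm.

48.2 nm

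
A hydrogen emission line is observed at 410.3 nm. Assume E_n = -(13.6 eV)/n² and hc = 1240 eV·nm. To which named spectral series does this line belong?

ΔE = 1240/410.3 = 3.022 eV.
This matches 13.6 × (1/2² − 1/6²), so n_f = 2: the Balmer series.

Balmer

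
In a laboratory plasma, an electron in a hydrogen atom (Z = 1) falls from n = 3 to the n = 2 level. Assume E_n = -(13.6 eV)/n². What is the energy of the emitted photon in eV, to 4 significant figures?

E_3 = −13.60/9 = −1.511 eV and E_2 = −13.60/4 = −3.400 eV.
The photon energy is |E_3 − E_2| = 1.889 eV.

1.889 eV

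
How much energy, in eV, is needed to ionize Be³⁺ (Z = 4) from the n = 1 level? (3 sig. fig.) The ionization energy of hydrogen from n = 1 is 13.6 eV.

E_n = −13.6 Z²/n² = −217.6/n² eV for Z = 4.
E_1 = −217.6/1 = −218 eV, so ionization (to E = 0) requires 218 eV.

218 eV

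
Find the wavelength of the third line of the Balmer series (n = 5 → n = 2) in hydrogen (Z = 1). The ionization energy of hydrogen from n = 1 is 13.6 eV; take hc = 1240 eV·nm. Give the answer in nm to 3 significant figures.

434 nm

The Balmer series terminates on n_f = 2; the third line has n_i = 2+3 = 5.
ΔE = 13.60 × (1/2² − 1/5²) = 2.856 eV.
λ = 1240 / 2.856 = 434 nm.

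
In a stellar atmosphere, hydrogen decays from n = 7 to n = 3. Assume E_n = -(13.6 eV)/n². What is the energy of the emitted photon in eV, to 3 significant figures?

E_7 = −13.60/49 = −0.2776 eV and E_3 = −13.60/9 = −1.511 eV.
The photon energy is |E_7 − E_3| = 1.23 eV.

1.23 eV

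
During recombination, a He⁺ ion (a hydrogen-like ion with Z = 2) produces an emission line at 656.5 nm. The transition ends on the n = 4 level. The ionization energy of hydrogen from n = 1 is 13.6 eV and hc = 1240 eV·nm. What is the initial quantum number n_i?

n_i = 6

The photon energy is ΔE = hc/λ = 1240 / 656.5 = 1.889 eV.
With Z = 2, ΔE = 54.40 × (1/n_f² − 1/n_i²), so 1/n_f² − 1/n_i² = 0.03472.
With n_f = 4: 1/n_i² = 1/16 − 0.03472 = 0.02778, so n_i ≈ 6.00.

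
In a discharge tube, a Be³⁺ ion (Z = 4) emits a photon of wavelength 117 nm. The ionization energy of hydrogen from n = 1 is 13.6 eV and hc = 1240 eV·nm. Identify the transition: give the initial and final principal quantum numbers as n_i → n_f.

The photon energy is ΔE = hc/λ = 1240 / 117 = 10.60 eV.
With Z = 4, ΔE = 217.6 × (1/n_f² − 1/n_i²), so 1/n_f² − 1/n_i² = 0.04871.
Trying n_f = 3 gives 1/n_i² = 0.06241, i.e. n_i ≈ 4; this pair matches.

n_i = 4, n_f = 3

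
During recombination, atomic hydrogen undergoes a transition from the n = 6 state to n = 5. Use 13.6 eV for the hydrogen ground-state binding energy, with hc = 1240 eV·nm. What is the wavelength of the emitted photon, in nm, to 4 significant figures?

7460 nm

ΔE = 13.60 × (1/5² − 1/6²) = 13.60 × 0.01222 = 0.1662 eV.
λ = hc/ΔE = 1240 / 0.1662 = 7460 nm.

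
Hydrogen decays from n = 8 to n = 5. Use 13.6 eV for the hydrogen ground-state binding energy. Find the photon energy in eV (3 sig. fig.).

E_8 = −13.60/64 = −0.2125 eV and E_5 = −13.60/25 = −0.5440 eV.
The photon energy is |E_8 − E_5| = 0.332 eV.

0.332 eV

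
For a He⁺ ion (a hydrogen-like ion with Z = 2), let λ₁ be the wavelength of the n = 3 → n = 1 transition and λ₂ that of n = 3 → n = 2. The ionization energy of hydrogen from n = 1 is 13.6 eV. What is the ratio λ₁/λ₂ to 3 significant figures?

λ ∝ 1/ΔE ∝ 1/(1/n_f² − 1/n_i²), and the Z² and hc factors cancel in the ratio.
λ₁/λ₂ = (1/2² − 1/3²)/(1/1² − 1/3²) = 0.1389/0.8889 = 0.156.

0.156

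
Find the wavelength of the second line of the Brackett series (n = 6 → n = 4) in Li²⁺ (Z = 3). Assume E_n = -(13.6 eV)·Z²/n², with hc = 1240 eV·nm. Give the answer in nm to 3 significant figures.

292 nm

The Brackett series terminates on n_f = 4; the second line has n_i = 4+2 = 6.
ΔE = 122.4 × (1/4² − 1/6²) = 4.250 eV.
λ = 1240 / 4.250 = 292 nm.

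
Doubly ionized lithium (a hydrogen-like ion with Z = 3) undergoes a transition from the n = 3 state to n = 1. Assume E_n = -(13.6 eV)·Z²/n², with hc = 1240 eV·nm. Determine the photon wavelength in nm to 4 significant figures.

For Z = 3 the level energies scale as Z², so the effective Rydberg energy is 13.6 × 9 = 122.4 eV.
ΔE = 122.4 × (1/1² − 1/3²) = 122.4 × 0.8889 = 108.8 eV.
λ = hc/ΔE = 1240 / 108.8 = 11.40 nm.

11.40 nm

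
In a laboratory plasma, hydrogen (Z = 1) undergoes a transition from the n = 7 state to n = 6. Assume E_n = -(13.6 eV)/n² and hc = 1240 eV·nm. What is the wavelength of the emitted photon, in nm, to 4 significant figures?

ΔE = 13.60 × (1/6² − 1/7²) = 13.60 × 0.007370 = 0.1002 eV.
λ = hc/ΔE = 1240 / 0.1002 = 12370 nm.

12370 nm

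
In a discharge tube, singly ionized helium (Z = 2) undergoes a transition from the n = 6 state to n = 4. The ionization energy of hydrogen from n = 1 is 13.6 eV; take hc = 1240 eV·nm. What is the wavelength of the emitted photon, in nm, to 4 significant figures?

For Z = 2 the level energies scale as Z², so the effective Rydberg energy is 13.6 × 4 = 54.40 eV.
ΔE = 54.40 × (1/4² − 1/6²) = 54.40 × 0.03472 = 1.889 eV.
λ = hc/ΔE = 1240 / 1.889 = 656.5 nm.

656.5 nm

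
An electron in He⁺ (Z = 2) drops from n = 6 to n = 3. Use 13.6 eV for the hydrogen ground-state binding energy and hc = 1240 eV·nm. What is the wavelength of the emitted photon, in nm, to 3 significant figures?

274 nm

For Z = 2 the level energies scale as Z², so the effective Rydberg energy is 13.6 × 4 = 54.40 eV.
ΔE = 54.40 × (1/3² − 1/6²) = 54.40 × 0.08333 = 4.533 eV.
λ = hc/ΔE = 1240 / 4.533 = 274 nm.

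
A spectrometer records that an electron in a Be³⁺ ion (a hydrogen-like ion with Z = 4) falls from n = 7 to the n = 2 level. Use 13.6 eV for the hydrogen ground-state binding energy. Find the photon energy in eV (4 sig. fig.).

49.96 eV

The Bohr energies scale as Z², so for Z = 4: E_n = −217.6/n² eV.
E_7 = −217.6/49 = −4.441 eV and E_2 = −217.6/4 = −54.40 eV.
The photon energy is |E_7 − E_2| = 49.96 eV.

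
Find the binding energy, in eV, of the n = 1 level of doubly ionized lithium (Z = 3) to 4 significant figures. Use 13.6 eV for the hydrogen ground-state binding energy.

122.4 eV

E_n = −13.6 Z²/n² = −122.4/n² eV for Z = 3.
E_1 = −122.4/1 = −122.4 eV, so ionization (to E = 0) requires 122.4 eV.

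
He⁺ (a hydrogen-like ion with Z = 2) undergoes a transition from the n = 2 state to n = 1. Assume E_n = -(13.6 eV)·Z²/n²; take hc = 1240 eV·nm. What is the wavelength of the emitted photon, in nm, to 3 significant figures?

30.4 nm

For Z = 2 the level energies scale as Z², so the effective Rydberg energy is 13.6 × 4 = 54.40 eV.
ΔE = 54.40 × (1/1² − 1/2²) = 54.40 × 0.7500 = 40.80 eV.
λ = hc/ΔE = 1240 / 40.80 = 30.4 nm.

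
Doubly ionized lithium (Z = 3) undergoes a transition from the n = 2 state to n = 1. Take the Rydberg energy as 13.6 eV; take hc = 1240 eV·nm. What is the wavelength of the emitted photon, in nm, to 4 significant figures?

For Z = 3 the level energies scale as Z², so the effective Rydberg energy is 13.6 × 9 = 122.4 eV.
ΔE = 122.4 × (1/1² − 1/2²) = 122.4 × 0.7500 = 91.80 eV.
λ = hc/ΔE = 1240 / 91.80 = 13.51 nm.

13.51 nm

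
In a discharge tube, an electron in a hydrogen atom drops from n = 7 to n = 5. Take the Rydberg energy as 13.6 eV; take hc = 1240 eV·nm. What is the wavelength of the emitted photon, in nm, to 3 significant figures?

4650 nm

ΔE = 13.60 × (1/5² − 1/7²) = 13.60 × 0.01959 = 0.2664 eV.
λ = hc/ΔE = 1240 / 0.2664 = 4650 nm.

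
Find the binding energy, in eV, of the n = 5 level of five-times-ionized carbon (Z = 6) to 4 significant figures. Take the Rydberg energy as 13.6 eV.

19.58 eV

E_n = −13.6 Z²/n² = −489.6/n² eV for Z = 6.
E_5 = −489.6/25 = −19.58 eV, so ionization (to E = 0) requires 19.58 eV.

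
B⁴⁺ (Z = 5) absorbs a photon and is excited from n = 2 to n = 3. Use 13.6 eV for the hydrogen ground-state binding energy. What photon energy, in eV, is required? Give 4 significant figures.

The Bohr energies scale as Z², so for Z = 5: E_n = −340.0/n² eV.
E_3 = −340.0/9 = −37.78 eV and E_2 = −340.0/4 = −85.00 eV.
The photon energy is |E_3 − E_2| = 47.22 eV.

47.22 eV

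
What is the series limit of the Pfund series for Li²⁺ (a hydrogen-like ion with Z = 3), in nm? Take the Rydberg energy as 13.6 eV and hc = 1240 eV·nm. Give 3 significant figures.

253 nm

The Pfund series has lower level n_f = 5; the series limit corresponds to n_i → ∞.
ΔE_max = 13.6 × 9 / 5² = 4.896 eV.
λ_min = 1240 / 4.896 = 253 nm.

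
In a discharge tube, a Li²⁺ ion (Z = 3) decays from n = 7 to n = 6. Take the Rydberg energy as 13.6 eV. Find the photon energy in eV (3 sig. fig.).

0.902 eV

The Bohr energies scale as Z², so for Z = 3: E_n = −122.4/n² eV.
E_7 = −122.4/49 = −2.498 eV and E_6 = −122.4/36 = −3.400 eV.
The photon energy is |E_7 − E_6| = 0.902 eV.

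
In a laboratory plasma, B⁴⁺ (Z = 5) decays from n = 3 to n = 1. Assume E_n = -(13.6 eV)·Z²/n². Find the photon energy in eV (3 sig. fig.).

The Bohr energies scale as Z², so for Z = 5: E_n = −340.0/n² eV.
E_3 = −340.0/9 = −37.78 eV and E_1 = −340.0/1 = −340.0 eV.
The photon energy is |E_3 − E_1| = 302 eV.

302 eV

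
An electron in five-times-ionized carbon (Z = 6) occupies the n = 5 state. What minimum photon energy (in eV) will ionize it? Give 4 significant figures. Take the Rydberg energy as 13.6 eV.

E_n = −13.6 Z²/n² = −489.6/n² eV for Z = 6.
E_5 = −489.6/25 = −19.58 eV, so ionization (to E = 0) requires 19.58 eV.

19.58 eV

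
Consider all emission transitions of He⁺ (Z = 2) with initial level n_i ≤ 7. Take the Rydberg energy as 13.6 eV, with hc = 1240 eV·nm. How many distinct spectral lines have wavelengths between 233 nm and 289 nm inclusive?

2

Enumerate all n_i → n_f pairs with 1 ≤ n_f < n_i ≤ 7 and compute λ = 1240 / [13.6·4·(1/n_f² − 1/n_i²)].
Lines falling in [233, 289] nm: 7→3 (251.3 nm), 6→3 (273.5 nm).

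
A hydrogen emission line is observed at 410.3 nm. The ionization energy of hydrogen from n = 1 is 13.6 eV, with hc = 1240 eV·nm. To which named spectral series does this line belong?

ΔE = 1240/410.3 = 3.022 eV.
This matches 13.6 × (1/2² − 1/6²), so n_f = 2: the Balmer series.

Balmer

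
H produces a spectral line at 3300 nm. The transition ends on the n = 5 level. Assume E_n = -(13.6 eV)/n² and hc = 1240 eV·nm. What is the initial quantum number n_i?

n_i = 9

The photon energy is ΔE = hc/λ = 1240 / 3300 = 0.3758 eV.
With Z = 1, ΔE = 13.60 × (1/n_f² − 1/n_i²), so 1/n_f² − 1/n_i² = 0.02763.
With n_f = 5: 1/n_i² = 1/25 − 0.02763 = 0.01237, so n_i ≈ 8.99.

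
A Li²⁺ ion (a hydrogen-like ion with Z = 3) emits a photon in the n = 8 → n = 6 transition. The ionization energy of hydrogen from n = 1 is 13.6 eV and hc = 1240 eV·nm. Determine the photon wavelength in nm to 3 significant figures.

For Z = 3 the level energies scale as Z², so the effective Rydberg energy is 13.6 × 9 = 122.4 eV.
ΔE = 122.4 × (1/6² − 1/8²) = 122.4 × 0.01215 = 1.488 eV.
λ = hc/ΔE = 1240 / 1.488 = 834 nm.

834 nm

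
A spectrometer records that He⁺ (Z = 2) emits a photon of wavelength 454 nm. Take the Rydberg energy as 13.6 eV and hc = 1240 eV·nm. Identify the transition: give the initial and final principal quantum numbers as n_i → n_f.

n_i = 9, n_f = 4

The photon energy is ΔE = hc/λ = 1240 / 454 = 2.731 eV.
With Z = 2, ΔE = 54.40 × (1/n_f² − 1/n_i²), so 1/n_f² − 1/n_i² = 0.05021.
Trying n_f = 4 gives 1/n_i² = 0.01229, i.e. n_i ≈ 9; this pair matches.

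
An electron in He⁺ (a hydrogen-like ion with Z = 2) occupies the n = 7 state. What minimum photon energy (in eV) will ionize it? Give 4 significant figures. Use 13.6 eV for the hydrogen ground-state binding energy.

E_n = −13.6 Z²/n² = −54.40/n² eV for Z = 2.
E_7 = −54.40/49 = −1.110 eV, so ionization (to E = 0) requires 1.110 eV.

1.110 eV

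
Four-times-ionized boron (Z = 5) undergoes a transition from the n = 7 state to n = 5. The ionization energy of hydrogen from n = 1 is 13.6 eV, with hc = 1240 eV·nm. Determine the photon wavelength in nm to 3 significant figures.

For Z = 5 the level energies scale as Z², so the effective Rydberg energy is 13.6 × 25 = 340.0 eV.
ΔE = 340.0 × (1/5² − 1/7²) = 340.0 × 0.01959 = 6.661 eV.
λ = hc/ΔE = 1240 / 6.661 = 186 nm.

186 nm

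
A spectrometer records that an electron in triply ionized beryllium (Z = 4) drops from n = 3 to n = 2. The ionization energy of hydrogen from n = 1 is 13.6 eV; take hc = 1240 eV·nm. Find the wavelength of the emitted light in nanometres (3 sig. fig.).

For Z = 4 the level energies scale as Z², so the effective Rydberg energy is 13.6 × 16 = 217.6 eV.
ΔE = 217.6 × (1/2² − 1/3²) = 217.6 × 0.1389 = 30.22 eV.
λ = hc/ΔE = 1240 / 30.22 = 41.0 nm.

41.0 nm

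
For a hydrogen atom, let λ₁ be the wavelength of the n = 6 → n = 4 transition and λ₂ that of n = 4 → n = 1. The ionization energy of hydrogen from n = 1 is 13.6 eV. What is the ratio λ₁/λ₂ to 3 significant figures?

27.0

λ ∝ 1/ΔE ∝ 1/(1/n_f² − 1/n_i²), and the Z² and hc factors cancel in the ratio.
λ₁/λ₂ = (1/1² − 1/4²)/(1/4² − 1/6²) = 0.9375/0.03472 = 27.0.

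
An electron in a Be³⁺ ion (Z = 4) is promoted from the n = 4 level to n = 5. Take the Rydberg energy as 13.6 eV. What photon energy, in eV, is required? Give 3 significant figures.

The Bohr energies scale as Z², so for Z = 4: E_n = −217.6/n² eV.
E_5 = −217.6/25 = −8.704 eV and E_4 = −217.6/16 = −13.60 eV.
The photon energy is |E_5 − E_4| = 4.90 eV.

4.90 eV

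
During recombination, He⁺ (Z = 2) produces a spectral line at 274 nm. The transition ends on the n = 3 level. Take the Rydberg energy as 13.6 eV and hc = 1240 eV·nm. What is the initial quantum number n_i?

The photon energy is ΔE = hc/λ = 1240 / 274 = 4.526 eV.
With Z = 2, ΔE = 54.40 × (1/n_f² − 1/n_i²), so 1/n_f² − 1/n_i² = 0.08319.
With n_f = 3: 1/n_i² = 1/9 − 0.08319 = 0.02792, so n_i ≈ 5.98.

n_i = 6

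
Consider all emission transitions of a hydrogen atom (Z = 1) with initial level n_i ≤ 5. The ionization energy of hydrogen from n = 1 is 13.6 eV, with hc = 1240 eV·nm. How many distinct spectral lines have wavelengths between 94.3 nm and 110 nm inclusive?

Enumerate all n_i → n_f pairs with 1 ≤ n_f < n_i ≤ 5 and compute λ = 1240 / [13.6·1·(1/n_f² − 1/n_i²)].
Lines falling in [94.3, 110] nm: 5→1 (94.98 nm), 4→1 (97.25 nm), 3→1 (102.6 nm).

3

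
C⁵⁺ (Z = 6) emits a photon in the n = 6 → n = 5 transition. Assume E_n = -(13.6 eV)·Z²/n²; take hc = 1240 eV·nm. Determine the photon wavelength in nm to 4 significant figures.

For Z = 6 the level energies scale as Z², so the effective Rydberg energy is 13.6 × 36 = 489.6 eV.
ΔE = 489.6 × (1/5² − 1/6²) = 489.6 × 0.01222 = 5.984 eV.
λ = hc/ΔE = 1240 / 5.984 = 207.2 nm.

207.2 nm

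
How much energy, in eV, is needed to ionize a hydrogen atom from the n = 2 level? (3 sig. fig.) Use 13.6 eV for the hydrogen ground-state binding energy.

E_2 = −13.60/4 = −3.40 eV, so ionization (to E = 0) requires 3.40 eV.

3.40 eV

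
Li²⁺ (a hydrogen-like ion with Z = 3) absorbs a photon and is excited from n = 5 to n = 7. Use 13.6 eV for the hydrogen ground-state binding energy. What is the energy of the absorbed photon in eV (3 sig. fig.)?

The Bohr energies scale as Z², so for Z = 3: E_n = −122.4/n² eV.
E_7 = −122.4/49 = −2.498 eV and E_5 = −122.4/25 = −4.896 eV.
The photon energy is |E_7 − E_5| = 2.40 eV.

2.40 eV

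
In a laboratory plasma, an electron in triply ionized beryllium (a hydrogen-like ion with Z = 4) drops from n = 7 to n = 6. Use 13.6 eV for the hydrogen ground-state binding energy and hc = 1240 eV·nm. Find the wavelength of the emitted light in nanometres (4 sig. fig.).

773.2 nm

For Z = 4 the level energies scale as Z², so the effective Rydberg energy is 13.6 × 16 = 217.6 eV.
ΔE = 217.6 × (1/6² − 1/7²) = 217.6 × 0.007370 = 1.604 eV.
λ = hc/ΔE = 1240 / 1.604 = 773.2 nm.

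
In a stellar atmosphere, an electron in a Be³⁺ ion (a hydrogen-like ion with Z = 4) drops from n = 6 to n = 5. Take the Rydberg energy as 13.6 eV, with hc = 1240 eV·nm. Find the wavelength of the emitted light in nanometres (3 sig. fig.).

For Z = 4 the level energies scale as Z², so the effective Rydberg energy is 13.6 × 16 = 217.6 eV.
ΔE = 217.6 × (1/5² − 1/6²) = 217.6 × 0.01222 = 2.660 eV.
λ = hc/ΔE = 1240 / 2.660 = 466 nm.

466 nm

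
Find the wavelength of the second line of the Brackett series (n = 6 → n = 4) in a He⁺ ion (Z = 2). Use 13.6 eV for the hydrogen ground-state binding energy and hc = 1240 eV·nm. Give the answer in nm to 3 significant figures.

656 nm

The Brackett series terminates on n_f = 4; the second line has n_i = 4+2 = 6.
ΔE = 54.40 × (1/4² − 1/6²) = 1.889 eV.
λ = 1240 / 1.889 = 656 nm.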